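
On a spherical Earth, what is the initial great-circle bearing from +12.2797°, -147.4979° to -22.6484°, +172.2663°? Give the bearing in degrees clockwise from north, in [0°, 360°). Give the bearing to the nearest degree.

229°

Δλ = 172.2663 − -147.4979 = 319.7642°; wrapped into (−180°, 180°]: -40.2358°.
θ = atan2( sin Δλ · cos φ₂ , cos φ₁ · sin φ₂ − sin φ₁ · cos φ₂ · cos Δλ )
  = atan2(-0.59612, -0.52611) = -131.430° → normalised to [0°, 360°): 228.570°.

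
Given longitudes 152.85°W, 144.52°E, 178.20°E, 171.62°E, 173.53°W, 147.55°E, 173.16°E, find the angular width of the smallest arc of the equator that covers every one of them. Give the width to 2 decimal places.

Sort the longitudes: -173.53°, -152.85°, +144.52°, +147.55°, +171.62°, +173.16°, +178.20°.
Eastward gaps between consecutive values (wrapping around): 20.68°, 297.37°, 3.03°, 24.07°, 1.54°, 5.04°, 8.27°.
Largest gap = 297.37° ⇒ minimal covering band is its complement: 360° − 297.37° = 62.63°.
Band runs from +144.52° eastward to -152.85°, crossing the antimeridian.

62.63°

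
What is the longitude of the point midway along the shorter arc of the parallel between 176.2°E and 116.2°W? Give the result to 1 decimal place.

150.0°W

Signed shortest Δλ from +176.2° to -116.2° is +67.6°.
Midpoint longitude = +176.2° + (+67.6°)/2 = +176.2° + 33.8° = +210.0°.
Normalise into (−180°, 180°]: -150.0°.
(The naïve average (+176.2 + -116.2)/2 = 30.0° is on the wrong side of the globe.)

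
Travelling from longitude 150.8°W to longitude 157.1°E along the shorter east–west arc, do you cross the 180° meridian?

Yes

Naïve |157.1 − -150.8| = 307.9° > 180°, so the shorter arc goes the other way round — across 180°.
Signed shortest Δλ = ((157.1 − -150.8 + 180) mod 360) − 180 = -52.1°.
Going west by 52.1° from -150.8° passes through 180° before reaching +157.1°.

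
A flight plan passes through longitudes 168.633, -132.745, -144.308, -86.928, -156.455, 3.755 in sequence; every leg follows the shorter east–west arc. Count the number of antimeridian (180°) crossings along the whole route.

1

Leg 1: +168.633° → -132.745°, shortest Δλ = 58.622° (east) — crosses 180°.
Leg 2: -132.745° → -144.308°, shortest Δλ = -11.563° (west) — does not cross 180°.
Leg 3: -144.308° → -86.928°, shortest Δλ = 57.38° (east) — does not cross 180°.
Leg 4: -86.928° → -156.455°, shortest Δλ = -69.527° (west) — does not cross 180°.
Leg 5: -156.455° → +3.755°, shortest Δλ = 160.21° (east) — does not cross 180°.
Total crossings: 1.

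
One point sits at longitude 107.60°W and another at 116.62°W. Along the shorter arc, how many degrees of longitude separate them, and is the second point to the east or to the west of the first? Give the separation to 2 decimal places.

Raw difference: -116.62 − -107.60 = -9.02°.
Normalise into (−180°, 180°]: -9.02° stays -9.02°.
Negative ⇒ the second point lies to the west; separation 9.02°.

9.02° west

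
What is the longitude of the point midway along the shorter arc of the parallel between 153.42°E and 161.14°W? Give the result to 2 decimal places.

Signed shortest Δλ from +153.42° to -161.14° is +45.44°.
Midpoint longitude = +153.42° + (+45.44°)/2 = +153.42° + 22.72° = +176.14°.
(The naïve average (+153.42 + -161.14)/2 = -3.86° is on the wrong side of the globe.)

176.14°E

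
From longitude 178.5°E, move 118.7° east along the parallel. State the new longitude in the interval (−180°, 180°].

62.8°W

Start at +178.5°; shift +118.7° → +297.2°.
+297.2° lies outside (−180°, 180°]; subtract 360° → -62.8°.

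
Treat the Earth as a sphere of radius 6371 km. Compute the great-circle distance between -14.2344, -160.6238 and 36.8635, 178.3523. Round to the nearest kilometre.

6094 km

Δλ = 178.3523 − -160.6238 = 338.9761°; wrapped into (−180°, 180°]: -21.0239°.
Δφ = 36.8635 − -14.2344 = 51.0979°.
a = sin²(Δφ/2) + cos φ₁ · cos φ₂ · sin²(Δλ/2) = 0.211817.
c = 2·atan2(√a, √(1−a)) = 0.95652 rad → d = 6371·c ≈ 6093.99 km.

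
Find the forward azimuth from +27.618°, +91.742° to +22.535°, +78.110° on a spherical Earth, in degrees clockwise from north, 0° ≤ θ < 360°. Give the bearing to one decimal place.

250.6°

Δλ = 78.110 − 91.742 = -13.632°.
θ = atan2( sin Δλ · cos φ₂ , cos φ₁ · sin φ₂ − sin φ₁ · cos φ₂ · cos Δλ )
  = atan2(-0.21769, -0.07654) = -109.371° → normalised to [0°, 360°): 250.629°.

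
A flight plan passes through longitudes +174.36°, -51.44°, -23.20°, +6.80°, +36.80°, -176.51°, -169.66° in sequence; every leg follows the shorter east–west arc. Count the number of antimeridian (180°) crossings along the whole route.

2

Leg 1: +174.36° → -51.44°, shortest Δλ = 134.2° (east) — crosses 180°.
Leg 2: -51.44° → -23.20°, shortest Δλ = 28.24° (east) — does not cross 180°.
Leg 3: -23.20° → +6.80°, shortest Δλ = 30.0° (east) — does not cross 180°.
Leg 4: +6.80° → +36.80°, shortest Δλ = 30.0° (east) — does not cross 180°.
Leg 5: +36.80° → -176.51°, shortest Δλ = 146.69° (east) — crosses 180°.
Leg 6: -176.51° → -169.66°, shortest Δλ = 6.85° (east) — does not cross 180°.
Total crossings: 2.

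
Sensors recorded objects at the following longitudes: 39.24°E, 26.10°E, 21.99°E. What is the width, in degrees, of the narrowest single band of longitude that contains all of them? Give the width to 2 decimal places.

17.25°

Sort the longitudes: +21.99°, +26.10°, +39.24°.
Eastward gaps between consecutive values (wrapping around): 4.11°, 13.14°, 342.75°.
Largest gap = 342.75° ⇒ minimal covering band is its complement: 360° − 342.75° = 17.25°.
Band runs from +21.99° eastward to +39.24°.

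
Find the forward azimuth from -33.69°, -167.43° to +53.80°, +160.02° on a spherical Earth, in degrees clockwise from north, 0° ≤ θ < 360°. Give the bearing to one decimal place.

Δλ = 160.02 − -167.43 = 327.45°; wrapped into (−180°, 180°]: -32.55°.
θ = atan2( sin Δλ · cos φ₂ , cos φ₁ · sin φ₂ − sin φ₁ · cos φ₂ · cos Δλ )
  = atan2(-0.31777, 0.94758) = -18.539° → normalised to [0°, 360°): 341.461°.

341.5°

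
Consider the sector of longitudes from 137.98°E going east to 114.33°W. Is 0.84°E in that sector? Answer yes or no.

Band width going east from +137.98° to -114.33°: ((-114.33 − 137.98) mod 360) = 107.69°.
Offset of +0.84° east of the west edge: ((0.84 − 137.98) mod 360) = 222.86°.
222.86° > 107.69° ⇒ outside.

No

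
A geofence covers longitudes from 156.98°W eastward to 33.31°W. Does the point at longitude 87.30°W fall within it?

Yes

Band width going east from -156.98° to -33.31°: ((-33.31 − -156.98) mod 360) = 123.67°.
Offset of -87.30° east of the west edge: ((-87.30 − -156.98) mod 360) = 69.68°.
69.68° ≤ 123.67° ⇒ inside.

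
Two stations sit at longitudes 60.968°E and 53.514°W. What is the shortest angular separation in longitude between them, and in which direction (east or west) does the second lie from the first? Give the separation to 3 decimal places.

Raw difference: -53.514 − 60.968 = -114.482°.
Normalise into (−180°, 180°]: -114.482° stays -114.482°.
Negative ⇒ the second point lies to the west; separation 114.482°.

114.482° west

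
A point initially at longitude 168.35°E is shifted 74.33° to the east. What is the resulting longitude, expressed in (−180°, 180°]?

Start at +168.35°; shift +74.33° → +242.68°.
+242.68° lies outside (−180°, 180°]; subtract 360° → -117.32°.

117.32°W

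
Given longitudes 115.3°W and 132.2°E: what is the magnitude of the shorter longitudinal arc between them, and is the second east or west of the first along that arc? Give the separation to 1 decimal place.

112.5° west

Raw difference: 132.2 − -115.3 = 247.5°.
Normalise into (−180°, 180°]: 247.5° − 360° = -112.5°.
Negative ⇒ the second point lies to the west; separation 112.5°.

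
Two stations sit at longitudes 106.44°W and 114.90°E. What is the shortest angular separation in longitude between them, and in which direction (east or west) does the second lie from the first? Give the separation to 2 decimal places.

Raw difference: 114.90 − -106.44 = 221.34°.
Normalise into (−180°, 180°]: 221.34° − 360° = -138.66°.
Negative ⇒ the second point lies to the west; separation 138.66°.

138.66° west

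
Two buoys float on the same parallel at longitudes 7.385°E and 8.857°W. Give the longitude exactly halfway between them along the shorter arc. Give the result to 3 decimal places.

0.736°W

Signed shortest Δλ from +7.385° to -8.857° is -16.242°.
Midpoint longitude = +7.385° + (-16.242°)/2 = +7.385° − 8.121° = -0.736°.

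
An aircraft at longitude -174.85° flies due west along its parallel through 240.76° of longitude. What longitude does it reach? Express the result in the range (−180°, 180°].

-55.61°

Start at -174.85°; shift −240.76° → -415.61°.
-415.61° lies outside (−180°, 180°]; add 360° → -55.61°.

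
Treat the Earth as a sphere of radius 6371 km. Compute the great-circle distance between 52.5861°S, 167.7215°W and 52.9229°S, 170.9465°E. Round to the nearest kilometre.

Δλ = 170.9465 − -167.7215 = 338.6680°; wrapped into (−180°, 180°]: -21.3320°.
Δφ = -52.9229 − -52.5861 = -0.3368°.
a = sin²(Δφ/2) + cos φ₁ · cos φ₂ · sin²(Δλ/2) = 0.012556.
c = 2·atan2(√a, √(1−a)) = 0.22458 rad → d = 6371·c ≈ 1430.82 km.

1431 km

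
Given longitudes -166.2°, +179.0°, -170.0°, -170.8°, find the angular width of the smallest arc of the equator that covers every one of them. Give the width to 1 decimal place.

14.8°

Sort the longitudes: -170.8°, -170.0°, -166.2°, +179.0°.
Eastward gaps between consecutive values (wrapping around): 0.8°, 3.8°, 345.2°, 10.2°.
Largest gap = 345.2° ⇒ minimal covering band is its complement: 360° − 345.2° = 14.8°.
Band runs from +179.0° eastward to -166.2°, crossing the antimeridian.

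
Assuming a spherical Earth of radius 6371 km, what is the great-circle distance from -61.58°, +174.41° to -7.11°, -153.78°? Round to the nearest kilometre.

6596 km

Δλ = -153.78 − 174.41 = -328.19°; wrapped into (−180°, 180°]: 31.81°.
Δφ = -7.11 − -61.58 = 54.47°.
a = sin²(Δφ/2) + cos φ₁ · cos φ₂ · sin²(Δλ/2) = 0.244903.
c = 2·atan2(√a, √(1−a)) = 1.03539 rad → d = 6371·c ≈ 6596.44 km.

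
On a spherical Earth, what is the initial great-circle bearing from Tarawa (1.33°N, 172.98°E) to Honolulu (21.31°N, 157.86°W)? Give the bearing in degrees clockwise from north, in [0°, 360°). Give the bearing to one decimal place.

Δλ = -157.86 − 172.98 = -330.84°; wrapped into (−180°, 180°]: 29.16°.
θ = atan2( sin Δλ · cos φ₂ , cos φ₁ · sin φ₂ − sin φ₁ · cos φ₂ · cos Δλ )
  = atan2(0.45394, 0.34443) = 52.810° → normalised to [0°, 360°): 52.810°.

52.8°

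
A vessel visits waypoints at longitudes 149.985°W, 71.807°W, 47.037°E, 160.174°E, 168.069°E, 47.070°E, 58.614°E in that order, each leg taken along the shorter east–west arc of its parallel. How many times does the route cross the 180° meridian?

0

Leg 1: -149.985° → -71.807°, shortest Δλ = 78.178° (east) — does not cross 180°.
Leg 2: -71.807° → +47.037°, shortest Δλ = 118.844° (east) — does not cross 180°.
Leg 3: +47.037° → +160.174°, shortest Δλ = 113.137° (east) — does not cross 180°.
Leg 4: +160.174° → +168.069°, shortest Δλ = 7.895° (east) — does not cross 180°.
Leg 5: +168.069° → +47.070°, shortest Δλ = -120.999° (west) — does not cross 180°.
Leg 6: +47.070° → +58.614°, shortest Δλ = 11.544° (east) — does not cross 180°.
Total crossings: 0.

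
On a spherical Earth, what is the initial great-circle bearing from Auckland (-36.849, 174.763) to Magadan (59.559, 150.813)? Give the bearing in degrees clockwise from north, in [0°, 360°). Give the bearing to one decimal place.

Δλ = 150.813 − 174.763 = -23.950°.
θ = atan2( sin Δλ · cos φ₂ , cos φ₁ · sin φ₂ − sin φ₁ · cos φ₂ · cos Δλ )
  = atan2(-0.20567, 0.96759) = -12.000° → normalised to [0°, 360°): 348.000°.

348.0°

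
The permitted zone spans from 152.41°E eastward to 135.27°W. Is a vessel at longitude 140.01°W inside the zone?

Band width going east from +152.41° to -135.27°: ((-135.27 − 152.41) mod 360) = 72.32°.
Offset of -140.01° east of the west edge: ((-140.01 − 152.41) mod 360) = 67.58°.
67.58° ≤ 72.32° ⇒ inside.

Yes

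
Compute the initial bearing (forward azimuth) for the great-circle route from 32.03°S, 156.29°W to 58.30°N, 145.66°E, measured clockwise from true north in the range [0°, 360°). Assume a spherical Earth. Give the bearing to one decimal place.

332.8°

Δλ = 145.66 − -156.29 = 301.95°; wrapped into (−180°, 180°]: -58.05°.
θ = atan2( sin Δλ · cos φ₂ , cos φ₁ · sin φ₂ − sin φ₁ · cos φ₂ · cos Δλ )
  = atan2(-0.44587, 0.86877) = -27.168° → normalised to [0°, 360°): 332.832°.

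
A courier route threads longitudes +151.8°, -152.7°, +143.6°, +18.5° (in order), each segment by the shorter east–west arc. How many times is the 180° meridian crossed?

Leg 1: +151.8° → -152.7°, shortest Δλ = 55.5° (east) — crosses 180°.
Leg 2: -152.7° → +143.6°, shortest Δλ = -63.7° (west) — crosses 180°.
Leg 3: +143.6° → +18.5°, shortest Δλ = -125.1° (west) — does not cross 180°.
Total crossings: 2.

2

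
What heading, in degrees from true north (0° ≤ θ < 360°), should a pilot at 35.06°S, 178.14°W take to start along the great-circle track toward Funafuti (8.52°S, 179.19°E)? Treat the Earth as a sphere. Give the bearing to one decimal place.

354.1°

Δλ = 179.19 − -178.14 = 357.33°; wrapped into (−180°, 180°]: -2.67°.
θ = atan2( sin Δλ · cos φ₂ , cos φ₁ · sin φ₂ − sin φ₁ · cos φ₂ · cos Δλ )
  = atan2(-0.04607, 0.44621) = -5.895° → normalised to [0°, 360°): 354.105°.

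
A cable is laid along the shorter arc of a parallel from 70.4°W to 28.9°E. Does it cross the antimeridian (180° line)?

No

Signed shortest Δλ = ((28.9 − -70.4 + 180) mod 360) − 180 = 99.3°.
Going east by 99.3° from -70.4° reaches +28.9° without touching 180°.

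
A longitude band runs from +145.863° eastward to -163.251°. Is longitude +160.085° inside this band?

Band width going east from +145.863° to -163.251°: ((-163.251 − 145.863) mod 360) = 50.886°.
Offset of +160.085° east of the west edge: ((160.085 − 145.863) mod 360) = 14.222°.
14.222° ≤ 50.886° ⇒ inside.

Yes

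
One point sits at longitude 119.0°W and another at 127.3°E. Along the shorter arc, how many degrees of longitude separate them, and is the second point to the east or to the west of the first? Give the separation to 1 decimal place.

Raw difference: 127.3 − -119.0 = 246.3°.
Normalise into (−180°, 180°]: 246.3° − 360° = -113.7°.
Negative ⇒ the second point lies to the west; separation 113.7°.

113.7° west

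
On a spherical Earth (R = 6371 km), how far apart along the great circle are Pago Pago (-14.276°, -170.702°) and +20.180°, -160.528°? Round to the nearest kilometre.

Δλ = -160.528 − -170.702 = 10.174°.
Δφ = 20.180 − -14.276 = 34.456°.
a = sin²(Δφ/2) + cos φ₁ · cos φ₂ · sin²(Δλ/2) = 0.094871.
c = 2·atan2(√a, √(1−a)) = 0.62620 rad → d = 6371·c ≈ 3989.55 km.

3990 km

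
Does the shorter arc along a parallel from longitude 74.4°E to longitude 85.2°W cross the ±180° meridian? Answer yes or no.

No

Signed shortest Δλ = ((-85.2 − 74.4 + 180) mod 360) − 180 = -159.6°.
Going west by 159.6° from +74.4° reaches -85.2° without touching 180°.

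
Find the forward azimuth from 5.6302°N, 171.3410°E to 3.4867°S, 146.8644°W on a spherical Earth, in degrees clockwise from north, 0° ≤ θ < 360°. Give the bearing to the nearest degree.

Δλ = -146.8644 − 171.3410 = -318.2054°; wrapped into (−180°, 180°]: 41.7946°.
θ = atan2( sin Δλ · cos φ₂ , cos φ₁ · sin φ₂ − sin φ₁ · cos φ₂ · cos Δλ )
  = atan2(0.66523, -0.13353) = 101.350° → normalised to [0°, 360°): 101.350°.

101°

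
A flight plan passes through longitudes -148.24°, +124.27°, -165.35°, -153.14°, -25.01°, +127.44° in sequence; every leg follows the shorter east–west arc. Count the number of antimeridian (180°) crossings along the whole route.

Leg 1: -148.24° → +124.27°, shortest Δλ = -87.49° (west) — crosses 180°.
Leg 2: +124.27° → -165.35°, shortest Δλ = 70.38° (east) — crosses 180°.
Leg 3: -165.35° → -153.14°, shortest Δλ = 12.21° (east) — does not cross 180°.
Leg 4: -153.14° → -25.01°, shortest Δλ = 128.13° (east) — does not cross 180°.
Leg 5: -25.01° → +127.44°, shortest Δλ = 152.45° (east) — does not cross 180°.
Total crossings: 2.

2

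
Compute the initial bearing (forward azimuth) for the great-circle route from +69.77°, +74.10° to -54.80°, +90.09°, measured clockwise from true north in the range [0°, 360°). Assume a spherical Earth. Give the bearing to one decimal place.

168.8°

Δλ = 90.09 − 74.10 = 15.99°.
θ = atan2( sin Δλ · cos φ₂ , cos φ₁ · sin φ₂ − sin φ₁ · cos φ₂ · cos Δλ )
  = atan2(0.15879, -0.80251) = 168.808° → normalised to [0°, 360°): 168.808°.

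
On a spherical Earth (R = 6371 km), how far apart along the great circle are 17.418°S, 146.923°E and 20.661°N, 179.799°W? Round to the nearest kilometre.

5577 km

Δλ = -179.799 − 146.923 = -326.722°; wrapped into (−180°, 180°]: 33.278°.
Δφ = 20.661 − -17.418 = 38.079°.
a = sin²(Δφ/2) + cos φ₁ · cos φ₂ · sin²(Δλ/2) = 0.179619.
c = 2·atan2(√a, √(1−a)) = 0.87531 rad → d = 6371·c ≈ 5576.58 km.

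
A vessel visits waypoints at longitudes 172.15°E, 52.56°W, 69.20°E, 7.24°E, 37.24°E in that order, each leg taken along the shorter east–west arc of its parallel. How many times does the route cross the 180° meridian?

1

Leg 1: +172.15° → -52.56°, shortest Δλ = 135.29° (east) — crosses 180°.
Leg 2: -52.56° → +69.20°, shortest Δλ = 121.76° (east) — does not cross 180°.
Leg 3: +69.20° → +7.24°, shortest Δλ = -61.96° (west) — does not cross 180°.
Leg 4: +7.24° → +37.24°, shortest Δλ = 30.0° (east) — does not cross 180°.
Total crossings: 1.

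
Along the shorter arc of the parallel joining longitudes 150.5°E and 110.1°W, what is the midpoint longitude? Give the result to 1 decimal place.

159.8°W

Signed shortest Δλ from +150.5° to -110.1° is +99.4°.
Midpoint longitude = +150.5° + (+99.4°)/2 = +150.5° + 49.7° = +200.2°.
Normalise into (−180°, 180°]: -159.8°.
(The naïve average (+150.5 + -110.1)/2 = 20.2° is on the wrong side of the globe.)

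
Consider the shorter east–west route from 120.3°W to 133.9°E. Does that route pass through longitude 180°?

Yes

Naïve |133.9 − -120.3| = 254.2° > 180°, so the shorter arc goes the other way round — across 180°.
Signed shortest Δλ = ((133.9 − -120.3 + 180) mod 360) − 180 = -105.8°.
Going west by 105.8° from -120.3° passes through 180° before reaching +133.9°.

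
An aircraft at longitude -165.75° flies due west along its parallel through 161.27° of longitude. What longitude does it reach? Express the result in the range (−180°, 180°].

Start at -165.75°; shift −161.27° → -327.02°.
-327.02° lies outside (−180°, 180°]; add 360° → +32.98°.

+32.98°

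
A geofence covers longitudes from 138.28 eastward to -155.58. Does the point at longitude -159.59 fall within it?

Band width going east from +138.28° to -155.58°: ((-155.58 − 138.28) mod 360) = 66.14°.
Offset of -159.59° east of the west edge: ((-159.59 − 138.28) mod 360) = 62.13°.
62.13° ≤ 66.14° ⇒ inside.

Yes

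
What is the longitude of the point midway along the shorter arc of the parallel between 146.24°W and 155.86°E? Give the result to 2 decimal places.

175.19°W

Signed shortest Δλ from -146.24° to +155.86° is -57.90°.
Midpoint longitude = -146.24° + (-57.90°)/2 = -146.24° − 28.95° = -175.19°.
(The naïve average (-146.24 + +155.86)/2 = 4.81° is on the wrong side of the globe.)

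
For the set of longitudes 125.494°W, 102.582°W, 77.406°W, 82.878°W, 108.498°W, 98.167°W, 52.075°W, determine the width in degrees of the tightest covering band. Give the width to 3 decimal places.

73.419°

Sort the longitudes: -125.494°, -108.498°, -102.582°, -98.167°, -82.878°, -77.406°, -52.075°.
Eastward gaps between consecutive values (wrapping around): 16.996°, 5.916°, 4.415°, 15.289°, 5.472°, 25.331°, 286.581°.
Largest gap = 286.581° ⇒ minimal covering band is its complement: 360° − 286.581° = 73.419°.
Band runs from -125.494° eastward to -52.075°.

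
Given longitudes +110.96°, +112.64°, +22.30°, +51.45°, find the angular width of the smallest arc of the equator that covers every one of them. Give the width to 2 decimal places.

Sort the longitudes: +22.30°, +51.45°, +110.96°, +112.64°.
Eastward gaps between consecutive values (wrapping around): 29.15°, 59.51°, 1.68°, 269.66°.
Largest gap = 269.66° ⇒ minimal covering band is its complement: 360° − 269.66° = 90.34°.
Band runs from +22.30° eastward to +112.64°.

90.34°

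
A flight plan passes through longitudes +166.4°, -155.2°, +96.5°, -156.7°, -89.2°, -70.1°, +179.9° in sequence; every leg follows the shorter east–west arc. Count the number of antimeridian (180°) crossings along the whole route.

4

Leg 1: +166.4° → -155.2°, shortest Δλ = 38.4° (east) — crosses 180°.
Leg 2: -155.2° → +96.5°, shortest Δλ = -108.3° (west) — crosses 180°.
Leg 3: +96.5° → -156.7°, shortest Δλ = 106.8° (east) — crosses 180°.
Leg 4: -156.7° → -89.2°, shortest Δλ = 67.5° (east) — does not cross 180°.
Leg 5: -89.2° → -70.1°, shortest Δλ = 19.1° (east) — does not cross 180°.
Leg 6: -70.1° → +179.9°, shortest Δλ = -110.0° (west) — crosses 180°.
Total crossings: 4.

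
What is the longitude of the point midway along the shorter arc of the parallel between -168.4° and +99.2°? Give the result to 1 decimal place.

Signed shortest Δλ from -168.4° to +99.2° is -92.4°.
Midpoint longitude = -168.4° + (-92.4°)/2 = -168.4° − 46.2° = -214.6°.
Normalise into (−180°, 180°]: +145.4°.
(The naïve average (-168.4 + +99.2)/2 = -34.6° is on the wrong side of the globe.)

+145.4°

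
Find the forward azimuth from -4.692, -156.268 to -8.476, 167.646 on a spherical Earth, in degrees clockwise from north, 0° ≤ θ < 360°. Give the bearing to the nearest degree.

Δλ = 167.646 − -156.268 = 323.914°; wrapped into (−180°, 180°]: -36.086°.
θ = atan2( sin Δλ · cos φ₂ , cos φ₁ · sin φ₂ − sin φ₁ · cos φ₂ · cos Δλ )
  = atan2(-0.58257, -0.08152) = -97.966° → normalised to [0°, 360°): 262.034°.

262°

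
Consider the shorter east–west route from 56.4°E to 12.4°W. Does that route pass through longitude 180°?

Signed shortest Δλ = ((-12.4 − 56.4 + 180) mod 360) − 180 = -68.8°.
Going west by 68.8° from +56.4° reaches -12.4° without touching 180°.

No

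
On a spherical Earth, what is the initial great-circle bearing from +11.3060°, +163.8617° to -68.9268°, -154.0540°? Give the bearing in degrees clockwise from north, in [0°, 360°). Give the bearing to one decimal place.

166.0°

Δλ = -154.0540 − 163.8617 = -317.9157°; wrapped into (−180°, 180°]: 42.0843°.
θ = atan2( sin Δλ · cos φ₂ , cos φ₁ · sin φ₂ − sin φ₁ · cos φ₂ · cos Δλ )
  = atan2(0.24099, -0.96733) = 166.011° → normalised to [0°, 360°): 166.011°.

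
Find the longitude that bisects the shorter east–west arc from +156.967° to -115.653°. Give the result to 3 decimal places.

-159.343°

Signed shortest Δλ from +156.967° to -115.653° is +87.380°.
Midpoint longitude = +156.967° + (+87.380°)/2 = +156.967° + 43.690° = +200.657°.
Normalise into (−180°, 180°]: -159.343°.
(The naïve average (+156.967 + -115.653)/2 = 20.657° is on the wrong side of the globe.)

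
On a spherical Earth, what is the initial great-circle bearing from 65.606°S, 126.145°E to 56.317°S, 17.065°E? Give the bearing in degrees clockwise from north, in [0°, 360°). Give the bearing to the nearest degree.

Δλ = 17.065 − 126.145 = -109.080°.
θ = atan2( sin Δλ · cos φ₂ , cos φ₁ · sin φ₂ − sin φ₁ · cos φ₂ · cos Δλ )
  = atan2(-0.52413, -0.50878) = -134.149° → normalised to [0°, 360°): 225.851°.

226°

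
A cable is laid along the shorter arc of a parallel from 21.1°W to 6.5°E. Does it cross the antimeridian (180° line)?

No

Signed shortest Δλ = ((6.5 − -21.1 + 180) mod 360) − 180 = 27.6°.
Going east by 27.6° from -21.1° reaches +6.5° without touching 180°.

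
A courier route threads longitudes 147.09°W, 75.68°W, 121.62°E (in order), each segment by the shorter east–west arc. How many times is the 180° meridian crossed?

Leg 1: -147.09° → -75.68°, shortest Δλ = 71.41° (east) — does not cross 180°.
Leg 2: -75.68° → +121.62°, shortest Δλ = -162.7° (west) — crosses 180°.
Total crossings: 1.

1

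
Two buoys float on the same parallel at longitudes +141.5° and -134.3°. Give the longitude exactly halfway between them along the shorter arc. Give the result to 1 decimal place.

-176.4°

Signed shortest Δλ from +141.5° to -134.3° is +84.2°.
Midpoint longitude = +141.5° + (+84.2°)/2 = +141.5° + 42.1° = +183.6°.
Normalise into (−180°, 180°]: -176.4°.
(The naïve average (+141.5 + -134.3)/2 = 3.6° is on the wrong side of the globe.)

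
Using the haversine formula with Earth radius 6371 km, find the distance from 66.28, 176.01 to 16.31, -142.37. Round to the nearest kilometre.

Δλ = -142.37 − 176.01 = -318.38°; wrapped into (−180°, 180°]: 41.62°.
Δφ = 16.31 − 66.28 = -49.97°.
a = sin²(Δφ/2) + cos φ₁ · cos φ₂ · sin²(Δλ/2) = 0.227135.
c = 2·atan2(√a, √(1−a)) = 0.99354 rad → d = 6371·c ≈ 6329.82 km.

6330 km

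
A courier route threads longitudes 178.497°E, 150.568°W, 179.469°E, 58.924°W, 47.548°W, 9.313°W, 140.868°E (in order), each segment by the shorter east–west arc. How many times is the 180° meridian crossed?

3

Leg 1: +178.497° → -150.568°, shortest Δλ = 30.935° (east) — crosses 180°.
Leg 2: -150.568° → +179.469°, shortest Δλ = -29.963° (west) — crosses 180°.
Leg 3: +179.469° → -58.924°, shortest Δλ = 121.607° (east) — crosses 180°.
Leg 4: -58.924° → -47.548°, shortest Δλ = 11.376° (east) — does not cross 180°.
Leg 5: -47.548° → -9.313°, shortest Δλ = 38.235° (east) — does not cross 180°.
Leg 6: -9.313° → +140.868°, shortest Δλ = 150.181° (east) — does not cross 180°.
Total crossings: 3.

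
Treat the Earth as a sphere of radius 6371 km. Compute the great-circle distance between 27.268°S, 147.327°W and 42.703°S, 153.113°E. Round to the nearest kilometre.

5569 km

Δλ = 153.113 − -147.327 = 300.440°; wrapped into (−180°, 180°]: -59.560°.
Δφ = -42.703 − -27.268 = -15.435°.
a = sin²(Δφ/2) + cos φ₁ · cos φ₂ · sin²(Δλ/2) = 0.179170.
c = 2·atan2(√a, √(1−a)) = 0.87414 rad → d = 6371·c ≈ 5569.12 km.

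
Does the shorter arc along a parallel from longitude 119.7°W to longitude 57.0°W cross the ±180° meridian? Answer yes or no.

Signed shortest Δλ = ((-57.0 − -119.7 + 180) mod 360) − 180 = 62.7°.
Going east by 62.7° from -119.7° reaches -57.0° without touching 180°.

No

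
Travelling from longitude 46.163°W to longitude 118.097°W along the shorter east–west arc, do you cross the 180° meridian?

No

Signed shortest Δλ = ((-118.097 − -46.163 + 180) mod 360) − 180 = -71.934°.
Going west by 71.934° from -46.163° reaches -118.097° without touching 180°.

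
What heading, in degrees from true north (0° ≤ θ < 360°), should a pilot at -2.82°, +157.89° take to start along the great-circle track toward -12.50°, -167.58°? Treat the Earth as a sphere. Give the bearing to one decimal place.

107.7°

Δλ = -167.58 − 157.89 = -325.47°; wrapped into (−180°, 180°]: 34.53°.
θ = atan2( sin Δλ · cos φ₂ , cos φ₁ · sin φ₂ − sin φ₁ · cos φ₂ · cos Δλ )
  = atan2(0.55340, -0.17661) = 107.699° → normalised to [0°, 360°): 107.699°.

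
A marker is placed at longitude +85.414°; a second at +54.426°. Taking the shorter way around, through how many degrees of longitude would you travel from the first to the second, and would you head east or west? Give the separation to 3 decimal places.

30.988° west

Raw difference: 54.426 − 85.414 = -30.988°.
Normalise into (−180°, 180°]: -30.988° stays -30.988°.
Negative ⇒ the second point lies to the west; separation 30.988°.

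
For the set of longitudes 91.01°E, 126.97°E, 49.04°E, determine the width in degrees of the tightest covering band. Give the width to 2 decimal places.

77.93°

Sort the longitudes: +49.04°, +91.01°, +126.97°.
Eastward gaps between consecutive values (wrapping around): 41.97°, 35.96°, 282.07°.
Largest gap = 282.07° ⇒ minimal covering band is its complement: 360° − 282.07° = 77.93°.
Band runs from +49.04° eastward to +126.97°.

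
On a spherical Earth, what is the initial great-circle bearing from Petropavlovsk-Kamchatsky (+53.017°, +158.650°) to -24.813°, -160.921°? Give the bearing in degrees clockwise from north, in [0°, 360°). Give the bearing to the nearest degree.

Δλ = -160.921 − 158.650 = -319.571°; wrapped into (−180°, 180°]: 40.429°.
θ = atan2( sin Δλ · cos φ₂ , cos φ₁ · sin φ₂ − sin φ₁ · cos φ₂ · cos Δλ )
  = atan2(0.58864, -0.80439) = 143.804° → normalised to [0°, 360°): 143.804°.

144°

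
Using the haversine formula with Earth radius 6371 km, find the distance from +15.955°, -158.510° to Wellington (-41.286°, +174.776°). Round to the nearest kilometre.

6934 km

Δλ = 174.776 − -158.510 = 333.286°; wrapped into (−180°, 180°]: -26.714°.
Δφ = -41.286 − 15.955 = -57.241°.
a = sin²(Δφ/2) + cos φ₁ · cos φ₂ · sin²(Δλ/2) = 0.268005.
c = 2·atan2(√a, √(1−a)) = 1.08830 rad → d = 6371·c ≈ 6933.57 km.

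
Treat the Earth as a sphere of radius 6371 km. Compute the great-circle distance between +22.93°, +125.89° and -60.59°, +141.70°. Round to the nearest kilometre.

Δλ = 141.70 − 125.89 = 15.81°.
Δφ = -60.59 − 22.93 = -83.52°.
a = sin²(Δφ/2) + cos φ₁ · cos φ₂ · sin²(Δλ/2) = 0.452126.
c = 2·atan2(√a, √(1−a)) = 1.47490 rad → d = 6371·c ≈ 9396.60 km.

9397 km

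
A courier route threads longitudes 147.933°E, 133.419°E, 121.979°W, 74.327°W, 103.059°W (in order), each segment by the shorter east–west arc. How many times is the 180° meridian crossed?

1

Leg 1: +147.933° → +133.419°, shortest Δλ = -14.514° (west) — does not cross 180°.
Leg 2: +133.419° → -121.979°, shortest Δλ = 104.602° (east) — crosses 180°.
Leg 3: -121.979° → -74.327°, shortest Δλ = 47.652° (east) — does not cross 180°.
Leg 4: -74.327° → -103.059°, shortest Δλ = -28.732° (west) — does not cross 180°.
Total crossings: 1.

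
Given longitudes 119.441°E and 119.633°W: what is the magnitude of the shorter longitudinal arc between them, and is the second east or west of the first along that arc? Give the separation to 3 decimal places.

Raw difference: -119.633 − 119.441 = -239.074°.
Normalise into (−180°, 180°]: -239.074° + 360° = 120.926°.
Positive ⇒ the second point lies to the east; separation 120.926°.

120.926° east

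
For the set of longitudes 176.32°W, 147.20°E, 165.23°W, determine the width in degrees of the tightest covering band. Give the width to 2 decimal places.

Sort the longitudes: -176.32°, -165.23°, +147.20°.
Eastward gaps between consecutive values (wrapping around): 11.09°, 312.43°, 36.48°.
Largest gap = 312.43° ⇒ minimal covering band is its complement: 360° − 312.43° = 47.57°.
Band runs from +147.20° eastward to -165.23°, crossing the antimeridian.

47.57°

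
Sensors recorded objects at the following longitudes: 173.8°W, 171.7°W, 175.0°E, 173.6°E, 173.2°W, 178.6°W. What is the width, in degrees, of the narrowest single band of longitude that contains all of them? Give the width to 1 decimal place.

Sort the longitudes: -178.6°, -173.8°, -173.2°, -171.7°, +173.6°, +175.0°.
Eastward gaps between consecutive values (wrapping around): 4.8°, 0.6°, 1.5°, 345.3°, 1.4°, 6.4°.
Largest gap = 345.3° ⇒ minimal covering band is its complement: 360° − 345.3° = 14.7°.
Band runs from +173.6° eastward to -171.7°, crossing the antimeridian.

14.7°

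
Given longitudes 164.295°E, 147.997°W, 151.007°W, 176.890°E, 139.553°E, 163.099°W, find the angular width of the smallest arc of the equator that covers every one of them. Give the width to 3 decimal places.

72.450°

Sort the longitudes: -163.099°, -151.007°, -147.997°, +139.553°, +164.295°, +176.890°.
Eastward gaps between consecutive values (wrapping around): 12.092°, 3.010°, 287.550°, 24.742°, 12.595°, 20.011°.
Largest gap = 287.550° ⇒ minimal covering band is its complement: 360° − 287.550° = 72.450°.
Band runs from +139.553° eastward to -147.997°, crossing the antimeridian.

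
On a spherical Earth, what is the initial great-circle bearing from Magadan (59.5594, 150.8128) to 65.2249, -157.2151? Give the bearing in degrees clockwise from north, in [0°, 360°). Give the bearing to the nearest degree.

54°

Δλ = -157.2151 − 150.8128 = -308.0279°; wrapped into (−180°, 180°]: 51.9721°.
θ = atan2( sin Δλ · cos φ₂ , cos φ₁ · sin φ₂ − sin φ₁ · cos φ₂ · cos Δλ )
  = atan2(0.33010, 0.23744) = 54.272° → normalised to [0°, 360°): 54.272°.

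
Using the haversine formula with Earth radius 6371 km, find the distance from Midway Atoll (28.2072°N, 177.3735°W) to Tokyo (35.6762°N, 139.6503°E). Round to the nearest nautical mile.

2217 nmi

Δλ = 139.6503 − -177.3735 = 317.0238°; wrapped into (−180°, 180°]: -42.9762°.
Δφ = 35.6762 − 28.2072 = 7.4690°.
a = sin²(Δφ/2) + cos φ₁ · cos φ₂ · sin²(Δλ/2) = 0.100297.
c = 2·atan2(√a, √(1−a)) = 0.64449 rad → d = 6371·c ≈ 4106.05 km ≈ 2217.09 nmi.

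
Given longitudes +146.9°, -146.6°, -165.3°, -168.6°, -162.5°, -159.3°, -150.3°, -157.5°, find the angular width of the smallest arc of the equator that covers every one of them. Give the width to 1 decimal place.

66.5°

Sort the longitudes: -168.6°, -165.3°, -162.5°, -159.3°, -157.5°, -150.3°, -146.6°, +146.9°.
Eastward gaps between consecutive values (wrapping around): 3.3°, 2.8°, 3.2°, 1.8°, 7.2°, 3.7°, 293.5°, 44.5°.
Largest gap = 293.5° ⇒ minimal covering band is its complement: 360° − 293.5° = 66.5°.
Band runs from +146.9° eastward to -146.6°, crossing the antimeridian.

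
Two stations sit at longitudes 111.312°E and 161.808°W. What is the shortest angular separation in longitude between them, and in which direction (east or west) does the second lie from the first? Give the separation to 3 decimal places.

Raw difference: -161.808 − 111.312 = -273.12°.
Normalise into (−180°, 180°]: -273.12° + 360° = 86.88°.
Positive ⇒ the second point lies to the east; separation 86.880°.

86.880° east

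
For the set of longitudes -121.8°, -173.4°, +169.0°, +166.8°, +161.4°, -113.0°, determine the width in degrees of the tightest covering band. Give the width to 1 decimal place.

Sort the longitudes: -173.4°, -121.8°, -113.0°, +161.4°, +166.8°, +169.0°.
Eastward gaps between consecutive values (wrapping around): 51.6°, 8.8°, 274.4°, 5.4°, 2.2°, 17.6°.
Largest gap = 274.4° ⇒ minimal covering band is its complement: 360° − 274.4° = 85.6°.
Band runs from +161.4° eastward to -113.0°, crossing the antimeridian.

85.6°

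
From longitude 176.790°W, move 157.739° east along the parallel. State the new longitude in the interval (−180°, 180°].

Start at -176.790°; shift +157.739° → -19.051°.
-19.051° already lies in (−180°, 180°].

19.051°W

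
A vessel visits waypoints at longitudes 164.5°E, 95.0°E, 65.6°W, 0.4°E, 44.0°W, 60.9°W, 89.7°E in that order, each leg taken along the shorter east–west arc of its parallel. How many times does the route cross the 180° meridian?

Leg 1: +164.5° → +95.0°, shortest Δλ = -69.5° (west) — does not cross 180°.
Leg 2: +95.0° → -65.6°, shortest Δλ = -160.6° (west) — does not cross 180°.
Leg 3: -65.6° → +0.4°, shortest Δλ = 66.0° (east) — does not cross 180°.
Leg 4: +0.4° → -44.0°, shortest Δλ = -44.4° (west) — does not cross 180°.
Leg 5: -44.0° → -60.9°, shortest Δλ = -16.9° (west) — does not cross 180°.
Leg 6: -60.9° → +89.7°, shortest Δλ = 150.6° (east) — does not cross 180°.
Total crossings: 0.

0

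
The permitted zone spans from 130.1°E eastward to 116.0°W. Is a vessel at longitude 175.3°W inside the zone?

Band width going east from +130.1° to -116.0°: ((-116.0 − 130.1) mod 360) = 113.9°.
Offset of -175.3° east of the west edge: ((-175.3 − 130.1) mod 360) = 54.6°.
54.6° ≤ 113.9° ⇒ inside.

Yes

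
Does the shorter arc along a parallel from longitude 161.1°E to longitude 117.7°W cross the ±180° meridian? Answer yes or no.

Yes

Naïve |-117.7 − 161.1| = 278.8° > 180°, so the shorter arc goes the other way round — across 180°.
Signed shortest Δλ = ((-117.7 − 161.1 + 180) mod 360) − 180 = 81.2°.
Going east by 81.2° from +161.1° passes through 180° before reaching -117.7°.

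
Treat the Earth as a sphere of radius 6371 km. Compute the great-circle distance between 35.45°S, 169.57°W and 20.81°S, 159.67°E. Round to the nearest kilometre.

3407 km

Δλ = 159.67 − -169.57 = 329.24°; wrapped into (−180°, 180°]: -30.76°.
Δφ = -20.81 − -35.45 = 14.64°.
a = sin²(Δφ/2) + cos φ₁ · cos φ₂ · sin²(Δλ/2) = 0.069797.
c = 2·atan2(√a, √(1−a)) = 0.53473 rad → d = 6371·c ≈ 3406.77 km.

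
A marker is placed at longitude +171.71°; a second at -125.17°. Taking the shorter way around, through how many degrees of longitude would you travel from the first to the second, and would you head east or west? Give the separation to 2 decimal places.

Raw difference: -125.17 − 171.71 = -296.88°.
Normalise into (−180°, 180°]: -296.88° + 360° = 63.12°.
Positive ⇒ the second point lies to the east; separation 63.12°.

63.12° east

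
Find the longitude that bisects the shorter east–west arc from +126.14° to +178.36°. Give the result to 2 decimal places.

+152.25°

Signed shortest Δλ from +126.14° to +178.36° is +52.22°.
Midpoint longitude = +126.14° + (+52.22°)/2 = +126.14° + 26.11° = +152.25°.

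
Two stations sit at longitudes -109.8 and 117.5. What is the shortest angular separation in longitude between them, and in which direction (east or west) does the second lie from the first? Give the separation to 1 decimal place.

Raw difference: 117.5 − -109.8 = 227.3°.
Normalise into (−180°, 180°]: 227.3° − 360° = -132.7°.
Negative ⇒ the second point lies to the west; separation 132.7°.

132.7° west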